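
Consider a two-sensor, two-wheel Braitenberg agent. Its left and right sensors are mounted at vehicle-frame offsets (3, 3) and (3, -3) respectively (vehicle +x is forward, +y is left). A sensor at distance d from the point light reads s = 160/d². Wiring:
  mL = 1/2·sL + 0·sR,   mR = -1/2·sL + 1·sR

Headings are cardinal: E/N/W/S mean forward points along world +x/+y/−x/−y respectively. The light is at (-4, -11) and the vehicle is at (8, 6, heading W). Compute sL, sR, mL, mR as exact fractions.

left sensor world pos  = (5, 3); dL² = 277
right sensor world pos = (5, 9); dR² = 481
sL = 160/277 = 160/277
sR = 160/481 = 160/481
mL = 1/2·sL + 0·sR = 80/277
mR = -1/2·sL + 1·sR = 5840/133237

160/277 160/481 80/277 5840/133237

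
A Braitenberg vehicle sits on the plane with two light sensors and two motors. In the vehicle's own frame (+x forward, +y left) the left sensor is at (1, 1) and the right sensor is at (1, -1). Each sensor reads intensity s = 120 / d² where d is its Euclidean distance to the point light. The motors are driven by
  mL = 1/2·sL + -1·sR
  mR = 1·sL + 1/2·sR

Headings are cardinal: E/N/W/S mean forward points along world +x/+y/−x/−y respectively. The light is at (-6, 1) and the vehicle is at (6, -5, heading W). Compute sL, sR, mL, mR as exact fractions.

left sensor world pos  = (5, -6); dL² = 170
right sensor world pos = (5, -4); dR² = 146
sL = 120/170 = 12/17
sR = 120/146 = 60/73
mL = 1/2·sL + -1·sR = -582/1241
mR = 1·sL + 1/2·sR = 1386/1241

12/17 60/73 -582/1241 1386/1241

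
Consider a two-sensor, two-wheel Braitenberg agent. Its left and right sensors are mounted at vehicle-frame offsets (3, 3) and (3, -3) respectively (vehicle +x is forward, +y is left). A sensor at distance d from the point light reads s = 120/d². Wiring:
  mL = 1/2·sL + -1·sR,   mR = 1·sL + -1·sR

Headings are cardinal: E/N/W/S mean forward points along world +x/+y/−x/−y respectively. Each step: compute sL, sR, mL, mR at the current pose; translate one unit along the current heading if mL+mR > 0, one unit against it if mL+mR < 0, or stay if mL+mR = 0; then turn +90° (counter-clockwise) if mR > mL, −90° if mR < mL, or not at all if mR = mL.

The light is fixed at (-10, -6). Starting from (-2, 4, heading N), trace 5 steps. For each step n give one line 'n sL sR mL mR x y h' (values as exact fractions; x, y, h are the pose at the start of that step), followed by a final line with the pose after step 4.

n=0: pose=(-2,4,N); sL=60/97, sR=12/29; mL=-294/2813, mR=576/2813; mL+mR=282/2813 → advance +1; mR−mL=30/97 → turn +1·90°
n=1: pose=(-2,5,W); sL=120/89, sR=120/221; mL=2580/19669, mR=15840/19669; mL+mR=18420/19669 → advance +1; mR−mL=60/89 → turn +1·90°
n=2: pose=(-3,5,S); sL=30/41, sR=3/2; mL=-93/82, mR=-63/82; mL+mR=-78/41 → advance -1; mR−mL=15/41 → turn +1·90°
n=3: pose=(-3,6,E); sL=24/65, sR=120/181; mL=-5628/11765, mR=-3456/11765; mL+mR=-9084/11765 → advance -1; mR−mL=12/65 → turn +1·90°
n=4: pose=(-4,6,N); sL=20/39, sR=20/51; mL=-30/221, mR=80/663; mL+mR=-10/663 → advance -1; mR−mL=10/39 → turn +1·90°

0 60/97 12/29 -294/2813 576/2813 -2 4 N
1 120/89 120/221 2580/19669 15840/19669 -2 5 W
2 30/41 3/2 -93/82 -63/82 -3 5 S
3 24/65 120/181 -5628/11765 -3456/11765 -3 6 E
4 20/39 20/51 -30/221 80/663 -4 6 N
final -4 5 W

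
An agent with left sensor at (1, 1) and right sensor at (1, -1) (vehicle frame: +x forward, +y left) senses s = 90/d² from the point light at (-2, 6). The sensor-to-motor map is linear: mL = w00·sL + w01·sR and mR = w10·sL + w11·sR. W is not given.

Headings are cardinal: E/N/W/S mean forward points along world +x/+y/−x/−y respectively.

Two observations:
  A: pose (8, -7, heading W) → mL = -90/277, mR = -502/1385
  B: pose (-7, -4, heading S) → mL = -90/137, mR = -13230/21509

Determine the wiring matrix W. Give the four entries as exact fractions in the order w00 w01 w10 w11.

-1 0 -1/2 -1/2

obs A: pose=(8,-7,W) → sL=90/277, sR=2/5, mL=-90/277, mR=-502/1385
obs B: pose=(-7,-4,S) → sL=90/137, sR=90/157, mL=-90/137, mR=-13230/21509
sensor matrix S = [[90/277, 2/5], [90/137, 90/157]]; det S = -455904/5957993
solve [mL_A; mL_B] = S·[w00; w01] and [mR_A; mR_B] = S·[w10; w11]:
  w00 = -1, w01 = 0, w10 = -1/2, w11 = -1/2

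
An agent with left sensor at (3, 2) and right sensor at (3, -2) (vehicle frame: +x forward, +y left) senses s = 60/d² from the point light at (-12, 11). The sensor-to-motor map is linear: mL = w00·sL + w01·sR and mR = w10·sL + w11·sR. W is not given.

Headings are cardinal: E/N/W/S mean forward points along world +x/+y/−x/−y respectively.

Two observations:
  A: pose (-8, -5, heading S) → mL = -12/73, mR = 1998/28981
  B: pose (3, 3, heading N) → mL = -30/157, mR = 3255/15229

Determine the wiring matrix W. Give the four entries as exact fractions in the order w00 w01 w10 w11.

0 -1 1 -1/2

obs A: pose=(-8,-5,S) → sL=60/397, sR=12/73, mL=-12/73, mR=1998/28981
obs B: pose=(3,3,N) → sL=30/97, sR=30/157, mL=-30/157, mR=3255/15229
sensor matrix S = [[60/397, 12/73], [30/97, 30/157]]; det S = -9692640/441351649
solve [mL_A; mL_B] = S·[w00; w01] and [mR_A; mR_B] = S·[w10; w11]:
  w00 = 0, w01 = -1, w10 = 1, w11 = -1/2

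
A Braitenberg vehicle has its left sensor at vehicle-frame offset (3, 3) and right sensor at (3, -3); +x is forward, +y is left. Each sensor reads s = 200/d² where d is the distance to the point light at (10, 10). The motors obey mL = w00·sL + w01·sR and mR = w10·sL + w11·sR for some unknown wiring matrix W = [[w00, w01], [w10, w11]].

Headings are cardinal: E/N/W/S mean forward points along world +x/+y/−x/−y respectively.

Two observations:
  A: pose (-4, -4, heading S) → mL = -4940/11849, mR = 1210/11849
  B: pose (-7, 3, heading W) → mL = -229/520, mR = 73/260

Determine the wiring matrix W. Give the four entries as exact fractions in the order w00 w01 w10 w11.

-1/2 -1/2 -1/2 1

obs A: pose=(-4,-4,S) → sL=20/41, sR=100/289, mL=-4940/11849, mR=1210/11849
obs B: pose=(-7,3,W) → sL=2/5, sR=25/52, mL=-229/520, mR=73/260
sensor matrix S = [[20/41, 100/289], [2/5, 25/52]]; det S = 14805/154037
solve [mL_A; mL_B] = S·[w00; w01] and [mR_A; mR_B] = S·[w10; w11]:
  w00 = -1/2, w01 = -1/2, w10 = -1/2, w11 = 1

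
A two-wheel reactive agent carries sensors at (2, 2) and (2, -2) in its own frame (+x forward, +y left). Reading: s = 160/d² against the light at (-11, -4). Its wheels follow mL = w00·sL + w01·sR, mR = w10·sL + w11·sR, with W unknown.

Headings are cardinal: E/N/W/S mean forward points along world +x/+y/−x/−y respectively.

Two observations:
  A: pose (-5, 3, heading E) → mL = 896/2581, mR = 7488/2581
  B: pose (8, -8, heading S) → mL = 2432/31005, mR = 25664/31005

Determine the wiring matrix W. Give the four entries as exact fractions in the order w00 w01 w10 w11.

-1/2 1/2 1 1

obs A: pose=(-5,3,E) → sL=32/29, sR=160/89, mL=896/2581, mR=7488/2581
obs B: pose=(8,-8,S) → sL=160/477, sR=32/65, mL=2432/31005, mR=25664/31005
sensor matrix S = [[32/29, 160/89], [160/477, 32/65]]; det S = -4784128/80023905
solve [mL_A; mL_B] = S·[w00; w01] and [mR_A; mR_B] = S·[w10; w11]:
  w00 = -1/2, w01 = 1/2, w10 = 1, w11 = 1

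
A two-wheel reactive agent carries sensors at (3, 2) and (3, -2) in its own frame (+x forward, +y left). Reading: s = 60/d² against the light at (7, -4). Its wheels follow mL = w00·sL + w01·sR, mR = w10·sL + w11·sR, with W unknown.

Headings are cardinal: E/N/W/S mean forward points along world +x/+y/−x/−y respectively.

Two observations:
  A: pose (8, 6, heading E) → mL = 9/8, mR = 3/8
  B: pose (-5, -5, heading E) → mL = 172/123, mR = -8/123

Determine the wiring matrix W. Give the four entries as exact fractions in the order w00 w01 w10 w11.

obs A: pose=(8,6,E) → sL=3/8, sR=3/4, mL=9/8, mR=3/8
obs B: pose=(-5,-5,E) → sL=30/41, sR=2/3, mL=172/123, mR=-8/123
sensor matrix S = [[3/8, 3/4], [30/41, 2/3]]; det S = -49/164
solve [mL_A; mL_B] = S·[w00; w01] and [mR_A; mR_B] = S·[w10; w11]:
  w00 = 1, w01 = 1, w10 = -1, w11 = 1

1 1 -1 1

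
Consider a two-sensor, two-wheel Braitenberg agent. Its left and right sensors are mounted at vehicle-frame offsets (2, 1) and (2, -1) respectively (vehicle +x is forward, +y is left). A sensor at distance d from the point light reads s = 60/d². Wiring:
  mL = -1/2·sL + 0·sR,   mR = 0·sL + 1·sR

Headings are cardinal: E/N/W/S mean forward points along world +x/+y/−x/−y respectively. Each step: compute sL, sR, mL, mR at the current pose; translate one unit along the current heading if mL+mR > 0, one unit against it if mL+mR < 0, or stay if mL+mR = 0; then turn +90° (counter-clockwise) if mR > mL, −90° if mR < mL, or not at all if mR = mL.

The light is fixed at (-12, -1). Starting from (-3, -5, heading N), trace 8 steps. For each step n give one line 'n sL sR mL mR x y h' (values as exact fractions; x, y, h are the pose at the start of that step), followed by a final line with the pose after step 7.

n=0: pose=(-3,-5,N); sL=15/17, sR=15/26; mL=-15/34, mR=15/26; mL+mR=30/221 → advance +1; mR−mL=225/221 → turn +1·90°
n=1: pose=(-3,-4,W); sL=12/13, sR=60/53; mL=-6/13, mR=60/53; mL+mR=462/689 → advance +1; mR−mL=1098/689 → turn +1·90°
n=2: pose=(-4,-4,S); sL=30/53, sR=30/37; mL=-15/53, mR=30/37; mL+mR=1035/1961 → advance +1; mR−mL=2145/1961 → turn +1·90°
n=3: pose=(-4,-5,E); sL=60/109, sR=12/25; mL=-30/109, mR=12/25; mL+mR=558/2725 → advance +1; mR−mL=2058/2725 → turn +1·90°
n=4: pose=(-3,-5,N); sL=15/17, sR=15/26; mL=-15/34, mR=15/26; mL+mR=30/221 → advance +1; mR−mL=225/221 → turn +1·90°
n=5: pose=(-3,-4,W); sL=12/13, sR=60/53; mL=-6/13, mR=60/53; mL+mR=462/689 → advance +1; mR−mL=1098/689 → turn +1·90°
n=6: pose=(-4,-4,S); sL=30/53, sR=30/37; mL=-15/53, mR=30/37; mL+mR=1035/1961 → advance +1; mR−mL=2145/1961 → turn +1·90°
n=7: pose=(-4,-5,E); sL=60/109, sR=12/25; mL=-30/109, mR=12/25; mL+mR=558/2725 → advance +1; mR−mL=2058/2725 → turn +1·90°

0 15/17 15/26 -15/34 15/26 -3 -5 N
1 12/13 60/53 -6/13 60/53 -3 -4 W
2 30/53 30/37 -15/53 30/37 -4 -4 S
3 60/109 12/25 -30/109 12/25 -4 -5 E
4 15/17 15/26 -15/34 15/26 -3 -5 N
5 12/13 60/53 -6/13 60/53 -3 -4 W
6 30/53 30/37 -15/53 30/37 -4 -4 S
7 60/109 12/25 -30/109 12/25 -4 -5 E
final -3 -5 N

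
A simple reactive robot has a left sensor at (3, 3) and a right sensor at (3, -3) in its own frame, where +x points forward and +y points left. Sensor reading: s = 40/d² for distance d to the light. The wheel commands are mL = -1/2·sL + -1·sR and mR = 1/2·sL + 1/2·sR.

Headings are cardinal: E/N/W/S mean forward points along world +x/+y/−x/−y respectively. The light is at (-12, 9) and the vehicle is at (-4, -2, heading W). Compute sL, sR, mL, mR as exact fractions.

40/221 40/89 -10620/19669 6200/19669

left sensor world pos  = (-7, -5); dL² = 221
right sensor world pos = (-7, 1); dR² = 89
sL = 40/221 = 40/221
sR = 40/89 = 40/89
mL = -1/2·sL + -1·sR = -10620/19669
mR = 1/2·sL + 1/2·sR = 6200/19669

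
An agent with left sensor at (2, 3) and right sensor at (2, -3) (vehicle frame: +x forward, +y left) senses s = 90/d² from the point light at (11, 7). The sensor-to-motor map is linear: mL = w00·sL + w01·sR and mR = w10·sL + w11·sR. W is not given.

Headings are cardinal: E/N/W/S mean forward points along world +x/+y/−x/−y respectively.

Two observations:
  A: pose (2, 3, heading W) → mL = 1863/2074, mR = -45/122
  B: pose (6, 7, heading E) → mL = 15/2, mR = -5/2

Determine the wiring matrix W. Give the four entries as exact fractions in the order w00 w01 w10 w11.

obs A: pose=(2,3,W) → sL=9/17, sR=45/61, mL=1863/2074, mR=-45/122
obs B: pose=(6,7,E) → sL=5, sR=5, mL=15/2, mR=-5/2
sensor matrix S = [[9/17, 45/61], [5, 5]]; det S = -1080/1037
solve [mL_A; mL_B] = S·[w00; w01] and [mR_A; mR_B] = S·[w10; w11]:
  w00 = 1, w01 = 1/2, w10 = 0, w11 = -1/2

1 1/2 0 -1/2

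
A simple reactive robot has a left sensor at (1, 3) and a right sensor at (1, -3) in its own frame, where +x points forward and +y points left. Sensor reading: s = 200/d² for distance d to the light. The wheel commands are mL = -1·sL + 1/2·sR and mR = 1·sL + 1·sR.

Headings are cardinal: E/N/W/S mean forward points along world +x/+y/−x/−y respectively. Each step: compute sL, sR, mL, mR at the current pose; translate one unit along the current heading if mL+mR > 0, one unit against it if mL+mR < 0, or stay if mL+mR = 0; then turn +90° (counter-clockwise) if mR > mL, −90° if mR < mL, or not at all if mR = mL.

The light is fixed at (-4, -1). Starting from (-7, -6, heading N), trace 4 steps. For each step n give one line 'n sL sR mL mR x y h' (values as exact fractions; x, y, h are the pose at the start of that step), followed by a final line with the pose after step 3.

0 50/13 25/2 125/52 425/26 -7 -6 N
1 40/13 200/17 620/221 3280/221 -7 -5 W
2 100/13 100/37 -3050/481 5000/481 -8 -5 S
3 200/13 200/73 -13300/949 17200/949 -8 -6 E
final -7 -6 N

n=0: pose=(-7,-6,N); sL=50/13, sR=25/2; mL=125/52, mR=425/26; mL+mR=75/4 → advance +1; mR−mL=725/52 → turn +1·90°
n=1: pose=(-7,-5,W); sL=40/13, sR=200/17; mL=620/221, mR=3280/221; mL+mR=300/17 → advance +1; mR−mL=2660/221 → turn +1·90°
n=2: pose=(-8,-5,S); sL=100/13, sR=100/37; mL=-3050/481, mR=5000/481; mL+mR=150/37 → advance +1; mR−mL=8050/481 → turn +1·90°
n=3: pose=(-8,-6,E); sL=200/13, sR=200/73; mL=-13300/949, mR=17200/949; mL+mR=300/73 → advance +1; mR−mL=30500/949 → turn +1·90°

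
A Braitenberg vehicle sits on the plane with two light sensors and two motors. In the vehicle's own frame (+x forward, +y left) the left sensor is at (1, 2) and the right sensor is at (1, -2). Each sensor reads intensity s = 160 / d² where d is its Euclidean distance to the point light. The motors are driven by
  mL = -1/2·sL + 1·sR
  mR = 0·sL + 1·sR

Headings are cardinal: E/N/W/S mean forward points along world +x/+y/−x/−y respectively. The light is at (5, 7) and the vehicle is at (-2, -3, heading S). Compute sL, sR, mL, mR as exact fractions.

80/73 80/101 1800/7373 80/101

left sensor world pos  = (0, -4); dL² = 146
right sensor world pos = (-4, -4); dR² = 202
sL = 160/146 = 80/73
sR = 160/202 = 80/101
mL = -1/2·sL + 1·sR = 1800/7373
mR = 0·sL + 1·sR = 80/101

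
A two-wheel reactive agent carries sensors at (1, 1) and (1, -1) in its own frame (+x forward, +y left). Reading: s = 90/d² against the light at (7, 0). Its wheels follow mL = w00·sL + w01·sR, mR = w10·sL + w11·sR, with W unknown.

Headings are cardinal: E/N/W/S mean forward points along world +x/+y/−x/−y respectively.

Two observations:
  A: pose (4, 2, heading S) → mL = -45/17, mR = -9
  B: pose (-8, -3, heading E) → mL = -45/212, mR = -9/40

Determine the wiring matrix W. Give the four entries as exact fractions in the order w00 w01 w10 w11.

obs A: pose=(4,2,S) → sL=18, sR=90/17, mL=-45/17, mR=-9
obs B: pose=(-8,-3,E) → sL=9/20, sR=45/106, mL=-45/212, mR=-9/40
sensor matrix S = [[18, 90/17], [9/20, 45/106]]; det S = 9477/1802
solve [mL_A; mL_B] = S·[w00; w01] and [mR_A; mR_B] = S·[w10; w11]:
  w00 = 0, w01 = -1/2, w10 = -1/2, w11 = 0

0 -1/2 -1/2 0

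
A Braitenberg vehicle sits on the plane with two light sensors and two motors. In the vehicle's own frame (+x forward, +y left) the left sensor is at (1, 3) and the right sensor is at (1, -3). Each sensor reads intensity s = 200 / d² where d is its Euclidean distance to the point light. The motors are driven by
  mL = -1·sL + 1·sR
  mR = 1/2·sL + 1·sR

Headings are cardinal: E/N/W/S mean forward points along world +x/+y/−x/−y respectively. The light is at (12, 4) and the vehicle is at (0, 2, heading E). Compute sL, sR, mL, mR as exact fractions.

100/61 100/73 -1200/4453 9750/4453

left sensor world pos  = (1, 5); dL² = 122
right sensor world pos = (1, -1); dR² = 146
sL = 200/122 = 100/61
sR = 200/146 = 100/73
mL = -1·sL + 1·sR = -1200/4453
mR = 1/2·sL + 1·sR = 9750/4453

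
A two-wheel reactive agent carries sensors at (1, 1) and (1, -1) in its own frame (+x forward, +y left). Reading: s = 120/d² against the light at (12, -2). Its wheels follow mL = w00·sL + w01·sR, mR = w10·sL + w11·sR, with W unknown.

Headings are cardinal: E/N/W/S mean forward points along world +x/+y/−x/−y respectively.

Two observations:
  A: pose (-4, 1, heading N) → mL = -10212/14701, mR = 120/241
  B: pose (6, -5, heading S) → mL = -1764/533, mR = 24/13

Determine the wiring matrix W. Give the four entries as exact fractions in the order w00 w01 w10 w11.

-1/2 -1 0 1

obs A: pose=(-4,1,N) → sL=24/61, sR=120/241, mL=-10212/14701, mR=120/241
obs B: pose=(6,-5,S) → sL=120/41, sR=24/13, mL=-1764/533, mR=24/13
sensor matrix S = [[24/61, 120/241], [120/41, 24/13]]; det S = -5727744/7835633
solve [mL_A; mL_B] = S·[w00; w01] and [mR_A; mR_B] = S·[w10; w11]:
  w00 = -1/2, w01 = -1, w10 = 0, w11 = 1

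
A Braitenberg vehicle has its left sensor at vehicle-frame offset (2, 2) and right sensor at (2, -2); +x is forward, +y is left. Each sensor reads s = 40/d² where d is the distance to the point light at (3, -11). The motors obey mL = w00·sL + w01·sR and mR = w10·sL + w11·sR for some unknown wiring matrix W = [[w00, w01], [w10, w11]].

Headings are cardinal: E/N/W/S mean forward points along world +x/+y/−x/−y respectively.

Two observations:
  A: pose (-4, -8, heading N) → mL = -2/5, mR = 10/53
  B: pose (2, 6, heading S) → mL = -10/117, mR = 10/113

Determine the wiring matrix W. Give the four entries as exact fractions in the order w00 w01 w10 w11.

0 -1/2 1/2 0

obs A: pose=(-4,-8,N) → sL=20/53, sR=4/5, mL=-2/5, mR=10/53
obs B: pose=(2,6,S) → sL=20/113, sR=20/117, mL=-10/117, mR=10/113
sensor matrix S = [[20/53, 4/5], [20/113, 20/117]]; det S = -54016/700713
solve [mL_A; mL_B] = S·[w00; w01] and [mR_A; mR_B] = S·[w10; w11]:
  w00 = 0, w01 = -1/2, w10 = 1/2, w11 = 0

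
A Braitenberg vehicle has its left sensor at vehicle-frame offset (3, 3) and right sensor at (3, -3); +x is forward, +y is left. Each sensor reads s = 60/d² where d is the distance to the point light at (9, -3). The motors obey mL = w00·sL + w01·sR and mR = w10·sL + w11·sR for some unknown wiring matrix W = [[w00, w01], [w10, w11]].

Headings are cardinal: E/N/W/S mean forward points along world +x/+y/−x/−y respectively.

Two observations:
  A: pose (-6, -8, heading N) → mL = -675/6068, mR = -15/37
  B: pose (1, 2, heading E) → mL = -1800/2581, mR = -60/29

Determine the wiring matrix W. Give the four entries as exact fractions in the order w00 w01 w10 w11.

obs A: pose=(-6,-8,N) → sL=15/82, sR=15/37, mL=-675/6068, mR=-15/37
obs B: pose=(1,2,E) → sL=60/89, sR=60/29, mL=-1800/2581, mR=-60/29
sensor matrix S = [[15/82, 15/37], [60/89, 60/29]]; det S = 411750/3915377
solve [mL_A; mL_B] = S·[w00; w01] and [mR_A; mR_B] = S·[w10; w11]:
  w00 = 1/2, w01 = -1/2, w10 = 0, w11 = -1

1/2 -1/2 0 -1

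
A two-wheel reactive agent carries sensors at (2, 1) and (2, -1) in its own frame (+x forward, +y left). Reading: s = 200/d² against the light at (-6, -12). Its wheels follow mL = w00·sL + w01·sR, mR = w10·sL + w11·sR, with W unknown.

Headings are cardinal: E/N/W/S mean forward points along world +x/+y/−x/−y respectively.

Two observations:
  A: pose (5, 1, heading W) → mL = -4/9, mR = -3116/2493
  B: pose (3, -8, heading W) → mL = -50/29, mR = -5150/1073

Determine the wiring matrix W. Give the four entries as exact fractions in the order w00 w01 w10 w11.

obs A: pose=(5,1,W) → sL=8/9, sR=200/277, mL=-4/9, mR=-3116/2493
obs B: pose=(3,-8,W) → sL=100/29, sR=100/37, mL=-50/29, mR=-5150/1073
sensor matrix S = [[8/9, 200/277], [100/29, 100/37]]; det S = -233600/2674989
solve [mL_A; mL_B] = S·[w00; w01] and [mR_A; mR_B] = S·[w10; w11]:
  w00 = -1/2, w01 = 0, w10 = -1, w11 = -1/2

-1/2 0 -1 -1/2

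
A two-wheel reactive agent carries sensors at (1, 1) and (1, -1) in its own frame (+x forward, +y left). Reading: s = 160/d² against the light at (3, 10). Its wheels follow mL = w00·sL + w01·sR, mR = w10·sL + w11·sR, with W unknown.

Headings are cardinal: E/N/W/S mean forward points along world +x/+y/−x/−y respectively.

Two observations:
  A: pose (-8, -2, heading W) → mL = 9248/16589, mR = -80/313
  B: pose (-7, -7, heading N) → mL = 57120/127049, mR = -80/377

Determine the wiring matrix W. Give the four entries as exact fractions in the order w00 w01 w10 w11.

1/2 1/2 -1/2 0

obs A: pose=(-8,-2,W) → sL=160/313, sR=32/53, mL=9248/16589, mR=-80/313
obs B: pose=(-7,-7,N) → sL=160/377, sR=160/337, mL=57120/127049, mR=-80/377
sensor matrix S = [[160/313, 32/53], [160/377, 160/337]]; det S = -28549120/2107615861
solve [mL_A; mL_B] = S·[w00; w01] and [mR_A; mR_B] = S·[w10; w11]:
  w00 = 1/2, w01 = 1/2, w10 = -1/2, w11 = 0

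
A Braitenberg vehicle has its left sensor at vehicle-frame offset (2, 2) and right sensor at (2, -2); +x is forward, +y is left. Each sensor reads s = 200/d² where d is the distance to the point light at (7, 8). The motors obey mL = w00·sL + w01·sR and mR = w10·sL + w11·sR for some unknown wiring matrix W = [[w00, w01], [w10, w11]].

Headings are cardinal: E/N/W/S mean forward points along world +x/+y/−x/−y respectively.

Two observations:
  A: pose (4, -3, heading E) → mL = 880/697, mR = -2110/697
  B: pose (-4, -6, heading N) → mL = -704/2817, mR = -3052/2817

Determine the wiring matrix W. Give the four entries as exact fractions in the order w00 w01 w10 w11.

1 -1 -1 -1/2

obs A: pose=(4,-3,E) → sL=100/41, sR=20/17, mL=880/697, mR=-2110/697
obs B: pose=(-4,-6,N) → sL=200/313, sR=8/9, mL=-704/2817, mR=-3052/2817
sensor matrix S = [[100/41, 20/17], [200/313, 8/9]]; det S = 2780800/1963449
solve [mL_A; mL_B] = S·[w00; w01] and [mR_A; mR_B] = S·[w10; w11]:
  w00 = 1, w01 = -1, w10 = -1, w11 = -1/2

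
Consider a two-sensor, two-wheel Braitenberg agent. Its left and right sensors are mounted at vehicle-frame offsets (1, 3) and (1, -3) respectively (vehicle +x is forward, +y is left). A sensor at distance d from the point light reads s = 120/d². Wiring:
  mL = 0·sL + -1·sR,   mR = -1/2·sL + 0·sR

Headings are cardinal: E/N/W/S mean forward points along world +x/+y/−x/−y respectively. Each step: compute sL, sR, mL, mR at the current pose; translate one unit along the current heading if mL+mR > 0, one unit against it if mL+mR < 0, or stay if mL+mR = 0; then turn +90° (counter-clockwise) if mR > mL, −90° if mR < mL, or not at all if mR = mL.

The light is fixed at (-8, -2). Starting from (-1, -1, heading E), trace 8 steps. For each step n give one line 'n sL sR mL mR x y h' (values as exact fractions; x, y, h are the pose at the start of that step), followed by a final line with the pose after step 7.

0 3/2 30/17 -30/17 -3/4 -1 -1 E
1 120/13 24/17 -24/17 -60/13 -2 -1 N
2 60/29 60/29 -60/29 -30/29 -2 -2 E
3 24 24/13 -24/13 -12 -3 -2 N
4 3 30/13 -30/13 -3/2 -3 -3 E
5 120 120/49 -120/49 -60 -4 -3 N
6 60/13 12/5 -12/5 -30/13 -4 -4 E
7 120 120/37 -120/37 -60 -5 -4 N
final -5 -5 E

n=0: pose=(-1,-1,E); sL=3/2, sR=30/17; mL=-30/17, mR=-3/4; mL+mR=-171/68 → advance -1; mR−mL=69/68 → turn +1·90°
n=1: pose=(-2,-1,N); sL=120/13, sR=24/17; mL=-24/17, mR=-60/13; mL+mR=-1332/221 → advance -1; mR−mL=-708/221 → turn -1·90°
n=2: pose=(-2,-2,E); sL=60/29, sR=60/29; mL=-60/29, mR=-30/29; mL+mR=-90/29 → advance -1; mR−mL=30/29 → turn +1·90°
n=3: pose=(-3,-2,N); sL=24, sR=24/13; mL=-24/13, mR=-12; mL+mR=-180/13 → advance -1; mR−mL=-132/13 → turn -1·90°
n=4: pose=(-3,-3,E); sL=3, sR=30/13; mL=-30/13, mR=-3/2; mL+mR=-99/26 → advance -1; mR−mL=21/26 → turn +1·90°
n=5: pose=(-4,-3,N); sL=120, sR=120/49; mL=-120/49, mR=-60; mL+mR=-3060/49 → advance -1; mR−mL=-2820/49 → turn -1·90°
n=6: pose=(-4,-4,E); sL=60/13, sR=12/5; mL=-12/5, mR=-30/13; mL+mR=-306/65 → advance -1; mR−mL=6/65 → turn +1·90°
n=7: pose=(-5,-4,N); sL=120, sR=120/37; mL=-120/37, mR=-60; mL+mR=-2340/37 → advance -1; mR−mL=-2100/37 → turn -1·90°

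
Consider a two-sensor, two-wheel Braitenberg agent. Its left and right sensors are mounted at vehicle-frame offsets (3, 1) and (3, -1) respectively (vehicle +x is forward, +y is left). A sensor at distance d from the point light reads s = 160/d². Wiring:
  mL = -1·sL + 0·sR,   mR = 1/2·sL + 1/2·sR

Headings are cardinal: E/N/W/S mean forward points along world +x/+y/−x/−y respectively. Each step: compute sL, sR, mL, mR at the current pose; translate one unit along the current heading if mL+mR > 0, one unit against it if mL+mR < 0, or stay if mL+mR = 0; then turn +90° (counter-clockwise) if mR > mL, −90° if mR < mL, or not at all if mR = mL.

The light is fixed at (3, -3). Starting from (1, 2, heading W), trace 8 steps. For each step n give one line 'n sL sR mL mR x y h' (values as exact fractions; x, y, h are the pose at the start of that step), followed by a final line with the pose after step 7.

0 160/41 160/61 -160/41 8160/2501 1 2 W
1 40 20 -40 30 2 2 S
2 160/53 160/29 -160/53 6560/1537 2 3 E
3 80/41 80/41 -80/41 80/41 3 3 N
4 80/17 80/29 -80/17 1840/493 3 3 W
5 160/13 160/9 -160/13 1760/117 4 3 S
6 40/13 5 -40/13 105/26 4 2 E
7 32/13 160/73 -32/13 2208/949 5 2 N
final 5 1 W

n=0: pose=(1,2,W); sL=160/41, sR=160/61; mL=-160/41, mR=8160/2501; mL+mR=-1600/2501 → advance -1; mR−mL=17920/2501 → turn +1·90°
n=1: pose=(2,2,S); sL=40, sR=20; mL=-40, mR=30; mL+mR=-10 → advance -1; mR−mL=70 → turn +1·90°
n=2: pose=(2,3,E); sL=160/53, sR=160/29; mL=-160/53, mR=6560/1537; mL+mR=1920/1537 → advance +1; mR−mL=11200/1537 → turn +1·90°
n=3: pose=(3,3,N); sL=80/41, sR=80/41; mL=-80/41, mR=80/41; mL+mR=0 → advance +0; mR−mL=160/41 → turn +1·90°
n=4: pose=(3,3,W); sL=80/17, sR=80/29; mL=-80/17, mR=1840/493; mL+mR=-480/493 → advance -1; mR−mL=4160/493 → turn +1·90°
n=5: pose=(4,3,S); sL=160/13, sR=160/9; mL=-160/13, mR=1760/117; mL+mR=320/117 → advance +1; mR−mL=3200/117 → turn +1·90°
n=6: pose=(4,2,E); sL=40/13, sR=5; mL=-40/13, mR=105/26; mL+mR=25/26 → advance +1; mR−mL=185/26 → turn +1·90°
n=7: pose=(5,2,N); sL=32/13, sR=160/73; mL=-32/13, mR=2208/949; mL+mR=-128/949 → advance -1; mR−mL=4544/949 → turn +1·90°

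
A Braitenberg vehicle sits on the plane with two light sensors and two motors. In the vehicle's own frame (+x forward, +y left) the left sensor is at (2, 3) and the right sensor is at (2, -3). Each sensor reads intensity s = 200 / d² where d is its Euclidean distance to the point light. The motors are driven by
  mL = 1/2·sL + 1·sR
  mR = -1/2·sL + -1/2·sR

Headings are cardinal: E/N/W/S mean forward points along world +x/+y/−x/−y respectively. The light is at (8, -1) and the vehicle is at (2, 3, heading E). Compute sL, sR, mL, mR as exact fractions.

40/13 200/17 2940/221 -1640/221

left sensor world pos  = (4, 6); dL² = 65
right sensor world pos = (4, 0); dR² = 17
sL = 200/65 = 40/13
sR = 200/17 = 200/17
mL = 1/2·sL + 1·sR = 2940/221
mR = -1/2·sL + -1/2·sR = -1640/221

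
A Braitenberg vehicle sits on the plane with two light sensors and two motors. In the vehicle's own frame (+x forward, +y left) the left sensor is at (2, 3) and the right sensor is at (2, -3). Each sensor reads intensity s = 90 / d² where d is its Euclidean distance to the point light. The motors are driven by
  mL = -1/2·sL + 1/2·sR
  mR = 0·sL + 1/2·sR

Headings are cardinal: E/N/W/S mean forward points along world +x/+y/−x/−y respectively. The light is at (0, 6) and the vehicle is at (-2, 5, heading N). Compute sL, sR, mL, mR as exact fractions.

45/13 45 270/13 45/2

left sensor world pos  = (-5, 7); dL² = 26
right sensor world pos = (1, 7); dR² = 2
sL = 90/26 = 45/13
sR = 90/2 = 45
mL = -1/2·sL + 1/2·sR = 270/13
mR = 0·sL + 1/2·sR = 45/2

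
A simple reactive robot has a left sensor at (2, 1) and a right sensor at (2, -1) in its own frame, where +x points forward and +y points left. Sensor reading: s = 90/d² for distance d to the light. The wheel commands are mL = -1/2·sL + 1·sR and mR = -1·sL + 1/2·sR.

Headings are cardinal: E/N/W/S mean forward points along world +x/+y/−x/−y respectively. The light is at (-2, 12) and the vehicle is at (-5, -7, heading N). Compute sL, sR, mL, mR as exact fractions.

18/61 90/293 2853/17873 -2529/17873

left sensor world pos  = (-6, -5); dL² = 305
right sensor world pos = (-4, -5); dR² = 293
sL = 90/305 = 18/61
sR = 90/293 = 90/293
mL = -1/2·sL + 1·sR = 2853/17873
mR = -1·sL + 1/2·sR = -2529/17873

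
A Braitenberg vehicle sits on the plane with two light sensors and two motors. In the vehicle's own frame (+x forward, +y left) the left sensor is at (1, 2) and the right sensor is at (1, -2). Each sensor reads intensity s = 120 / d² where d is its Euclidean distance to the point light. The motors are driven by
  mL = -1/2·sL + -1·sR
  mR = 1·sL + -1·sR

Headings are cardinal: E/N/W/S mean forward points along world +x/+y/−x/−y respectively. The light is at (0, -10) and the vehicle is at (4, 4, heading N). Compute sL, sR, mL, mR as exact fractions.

left sensor world pos  = (2, 5); dL² = 229
right sensor world pos = (6, 5); dR² = 261
sL = 120/229 = 120/229
sR = 120/261 = 40/87
mL = -1/2·sL + -1·sR = -14380/19923
mR = 1·sL + -1·sR = 1280/19923

120/229 40/87 -14380/19923 1280/19923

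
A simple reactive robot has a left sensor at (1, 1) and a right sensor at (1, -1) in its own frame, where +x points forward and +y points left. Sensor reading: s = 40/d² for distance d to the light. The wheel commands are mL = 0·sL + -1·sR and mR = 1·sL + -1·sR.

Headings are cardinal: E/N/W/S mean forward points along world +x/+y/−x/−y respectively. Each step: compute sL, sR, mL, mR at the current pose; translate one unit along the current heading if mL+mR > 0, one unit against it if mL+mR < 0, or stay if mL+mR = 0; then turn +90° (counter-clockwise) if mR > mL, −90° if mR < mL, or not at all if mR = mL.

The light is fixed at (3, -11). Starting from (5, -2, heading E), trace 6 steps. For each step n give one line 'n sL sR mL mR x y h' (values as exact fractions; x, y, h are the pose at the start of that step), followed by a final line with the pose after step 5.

0 40/109 40/73 -40/73 -1440/7957 5 -2 E
1 2/5 5/13 -5/13 1/65 4 -2 N
2 40/49 40/81 -40/81 1280/3969 4 -3 W
3 20/29 4/5 -4/5 -16/145 5 -3 S
4 40/109 40/73 -40/73 -1440/7957 5 -2 E
5 2/5 5/13 -5/13 1/65 4 -2 N
final 4 -3 W

n=0: pose=(5,-2,E); sL=40/109, sR=40/73; mL=-40/73, mR=-1440/7957; mL+mR=-5800/7957 → advance -1; mR−mL=40/109 → turn +1·90°
n=1: pose=(4,-2,N); sL=2/5, sR=5/13; mL=-5/13, mR=1/65; mL+mR=-24/65 → advance -1; mR−mL=2/5 → turn +1·90°
n=2: pose=(4,-3,W); sL=40/49, sR=40/81; mL=-40/81, mR=1280/3969; mL+mR=-680/3969 → advance -1; mR−mL=40/49 → turn +1·90°
n=3: pose=(5,-3,S); sL=20/29, sR=4/5; mL=-4/5, mR=-16/145; mL+mR=-132/145 → advance -1; mR−mL=20/29 → turn +1·90°
n=4: pose=(5,-2,E); sL=40/109, sR=40/73; mL=-40/73, mR=-1440/7957; mL+mR=-5800/7957 → advance -1; mR−mL=40/109 → turn +1·90°
n=5: pose=(4,-2,N); sL=2/5, sR=5/13; mL=-5/13, mR=1/65; mL+mR=-24/65 → advance -1; mR−mL=2/5 → turn +1·90°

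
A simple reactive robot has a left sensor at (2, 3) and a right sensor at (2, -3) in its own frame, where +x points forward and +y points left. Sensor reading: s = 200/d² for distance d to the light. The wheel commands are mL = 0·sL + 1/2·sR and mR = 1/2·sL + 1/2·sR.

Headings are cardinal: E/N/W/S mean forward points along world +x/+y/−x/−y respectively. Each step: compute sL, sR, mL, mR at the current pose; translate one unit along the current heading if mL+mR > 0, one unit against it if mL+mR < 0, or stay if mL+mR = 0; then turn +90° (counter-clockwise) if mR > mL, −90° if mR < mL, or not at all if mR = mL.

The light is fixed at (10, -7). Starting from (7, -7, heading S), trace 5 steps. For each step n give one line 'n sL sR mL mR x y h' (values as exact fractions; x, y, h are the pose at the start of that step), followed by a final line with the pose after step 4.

0 50 5 5/2 55/2 7 -7 S
1 40 200/17 100/17 440/17 7 -8 E
2 100/13 100 50 700/13 8 -8 N
3 8 8 4 8 8 -7 W
4 50 5 5/2 55/2 7 -7 S
final 7 -8 E

n=0: pose=(7,-7,S); sL=50, sR=5; mL=5/2, mR=55/2; mL+mR=30 → advance +1; mR−mL=25 → turn +1·90°
n=1: pose=(7,-8,E); sL=40, sR=200/17; mL=100/17, mR=440/17; mL+mR=540/17 → advance +1; mR−mL=20 → turn +1·90°
n=2: pose=(8,-8,N); sL=100/13, sR=100; mL=50, mR=700/13; mL+mR=1350/13 → advance +1; mR−mL=50/13 → turn +1·90°
n=3: pose=(8,-7,W); sL=8, sR=8; mL=4, mR=8; mL+mR=12 → advance +1; mR−mL=4 → turn +1·90°
n=4: pose=(7,-7,S); sL=50, sR=5; mL=5/2, mR=55/2; mL+mR=30 → advance +1; mR−mL=25 → turn +1·90°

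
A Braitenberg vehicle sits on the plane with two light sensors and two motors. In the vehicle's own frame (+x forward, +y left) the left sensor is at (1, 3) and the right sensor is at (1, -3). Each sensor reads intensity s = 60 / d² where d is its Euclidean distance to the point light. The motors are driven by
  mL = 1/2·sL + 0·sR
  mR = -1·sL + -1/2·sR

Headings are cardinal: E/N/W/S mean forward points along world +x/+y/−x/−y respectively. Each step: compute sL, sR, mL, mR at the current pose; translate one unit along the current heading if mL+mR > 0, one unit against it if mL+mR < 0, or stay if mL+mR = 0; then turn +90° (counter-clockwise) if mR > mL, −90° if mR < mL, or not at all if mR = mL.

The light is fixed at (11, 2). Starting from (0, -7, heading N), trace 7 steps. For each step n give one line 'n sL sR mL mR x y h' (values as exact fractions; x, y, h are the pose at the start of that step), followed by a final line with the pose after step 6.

n=0: pose=(0,-7,N); sL=3/13, sR=15/32; mL=3/26, mR=-387/832; mL+mR=-291/832 → advance -1; mR−mL=-483/832 → turn -1·90°
n=1: pose=(0,-8,E); sL=60/149, sR=60/269; mL=30/149, mR=-20610/40081; mL+mR=-12540/40081 → advance -1; mR−mL=-28680/40081 → turn -1·90°
n=2: pose=(-1,-8,S); sL=30/101, sR=30/173; mL=15/101, mR=-6705/17473; mL+mR=-4110/17473 → advance -1; mR−mL=-9300/17473 → turn -1·90°
n=3: pose=(-1,-7,W); sL=60/313, sR=12/41; mL=30/313, mR=-4338/12833; mL+mR=-3108/12833 → advance -1; mR−mL=-5568/12833 → turn -1·90°
n=4: pose=(0,-7,N); sL=3/13, sR=15/32; mL=3/26, mR=-387/832; mL+mR=-291/832 → advance -1; mR−mL=-483/832 → turn -1·90°
n=5: pose=(0,-8,E); sL=60/149, sR=60/269; mL=30/149, mR=-20610/40081; mL+mR=-12540/40081 → advance -1; mR−mL=-28680/40081 → turn -1·90°
n=6: pose=(-1,-8,S); sL=30/101, sR=30/173; mL=15/101, mR=-6705/17473; mL+mR=-4110/17473 → advance -1; mR−mL=-9300/17473 → turn -1·90°

0 3/13 15/32 3/26 -387/832 0 -7 N
1 60/149 60/269 30/149 -20610/40081 0 -8 E
2 30/101 30/173 15/101 -6705/17473 -1 -8 S
3 60/313 12/41 30/313 -4338/12833 -1 -7 W
4 3/13 15/32 3/26 -387/832 0 -7 N
5 60/149 60/269 30/149 -20610/40081 0 -8 E
6 30/101 30/173 15/101 -6705/17473 -1 -8 S
final -1 -7 W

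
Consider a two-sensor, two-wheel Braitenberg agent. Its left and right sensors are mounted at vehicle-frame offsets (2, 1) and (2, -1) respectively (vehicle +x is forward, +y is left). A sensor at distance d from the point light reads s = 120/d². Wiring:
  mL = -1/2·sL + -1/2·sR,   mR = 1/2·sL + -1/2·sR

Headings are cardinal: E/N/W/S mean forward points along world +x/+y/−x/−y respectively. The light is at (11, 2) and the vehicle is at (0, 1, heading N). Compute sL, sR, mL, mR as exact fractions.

24/29 120/101 -2952/2929 -528/2929

left sensor world pos  = (-1, 3); dL² = 145
right sensor world pos = (1, 3); dR² = 101
sL = 120/145 = 24/29
sR = 120/101 = 120/101
mL = -1/2·sL + -1/2·sR = -2952/2929
mR = 1/2·sL + -1/2·sR = -528/2929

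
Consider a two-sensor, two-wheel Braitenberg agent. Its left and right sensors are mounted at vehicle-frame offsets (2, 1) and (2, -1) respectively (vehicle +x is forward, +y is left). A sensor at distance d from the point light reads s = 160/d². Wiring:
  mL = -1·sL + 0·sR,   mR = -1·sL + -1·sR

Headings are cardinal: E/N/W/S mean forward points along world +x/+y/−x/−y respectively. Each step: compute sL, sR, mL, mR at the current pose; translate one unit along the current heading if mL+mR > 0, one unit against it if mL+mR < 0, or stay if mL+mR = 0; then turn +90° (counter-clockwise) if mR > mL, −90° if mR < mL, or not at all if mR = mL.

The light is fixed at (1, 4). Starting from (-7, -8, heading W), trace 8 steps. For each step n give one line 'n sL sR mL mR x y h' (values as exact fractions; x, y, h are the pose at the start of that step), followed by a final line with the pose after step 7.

n=0: pose=(-7,-8,W); sL=160/269, sR=160/221; mL=-160/269, mR=-78400/59449; mL+mR=-113760/59449 → advance -1; mR−mL=-160/221 → turn -1·90°
n=1: pose=(-6,-8,N); sL=40/41, sR=20/17; mL=-40/41, mR=-1500/697; mL+mR=-2180/697 → advance -1; mR−mL=-20/17 → turn -1·90°
n=2: pose=(-6,-9,E); sL=160/169, sR=160/221; mL=-160/169, mR=-4800/2873; mL+mR=-7520/2873 → advance -1; mR−mL=-160/221 → turn -1·90°
n=3: pose=(-7,-9,S); sL=80/137, sR=80/153; mL=-80/137, mR=-23200/20961; mL+mR=-35440/20961 → advance -1; mR−mL=-80/153 → turn -1·90°
n=4: pose=(-7,-8,W); sL=160/269, sR=160/221; mL=-160/269, mR=-78400/59449; mL+mR=-113760/59449 → advance -1; mR−mL=-160/221 → turn -1·90°
n=5: pose=(-6,-8,N); sL=40/41, sR=20/17; mL=-40/41, mR=-1500/697; mL+mR=-2180/697 → advance -1; mR−mL=-20/17 → turn -1·90°
n=6: pose=(-6,-9,E); sL=160/169, sR=160/221; mL=-160/169, mR=-4800/2873; mL+mR=-7520/2873 → advance -1; mR−mL=-160/221 → turn -1·90°
n=7: pose=(-7,-9,S); sL=80/137, sR=80/153; mL=-80/137, mR=-23200/20961; mL+mR=-35440/20961 → advance -1; mR−mL=-80/153 → turn -1·90°

0 160/269 160/221 -160/269 -78400/59449 -7 -8 W
1 40/41 20/17 -40/41 -1500/697 -6 -8 N
2 160/169 160/221 -160/169 -4800/2873 -6 -9 E
3 80/137 80/153 -80/137 -23200/20961 -7 -9 S
4 160/269 160/221 -160/269 -78400/59449 -7 -8 W
5 40/41 20/17 -40/41 -1500/697 -6 -8 N
6 160/169 160/221 -160/169 -4800/2873 -6 -9 E
7 80/137 80/153 -80/137 -23200/20961 -7 -9 S
final -7 -8 W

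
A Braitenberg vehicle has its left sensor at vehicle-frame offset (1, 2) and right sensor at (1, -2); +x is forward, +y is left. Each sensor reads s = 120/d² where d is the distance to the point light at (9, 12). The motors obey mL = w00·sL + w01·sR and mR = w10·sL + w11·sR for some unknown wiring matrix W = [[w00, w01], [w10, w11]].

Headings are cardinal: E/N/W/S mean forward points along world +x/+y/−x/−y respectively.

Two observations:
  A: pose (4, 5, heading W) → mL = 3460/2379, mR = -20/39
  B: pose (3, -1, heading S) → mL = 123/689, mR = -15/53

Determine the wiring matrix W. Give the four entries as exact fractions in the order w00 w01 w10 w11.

-1/2 1 -1/2 0

obs A: pose=(4,5,W) → sL=40/39, sR=120/61, mL=3460/2379, mR=-20/39
obs B: pose=(3,-1,S) → sL=30/53, sR=6/13, mL=123/689, mR=-15/53
sensor matrix S = [[40/39, 120/61], [30/53, 6/13]]; det S = -349760/546377
solve [mL_A; mL_B] = S·[w00; w01] and [mR_A; mR_B] = S·[w10; w11]:
  w00 = -1/2, w01 = 1, w10 = -1/2, w11 = 0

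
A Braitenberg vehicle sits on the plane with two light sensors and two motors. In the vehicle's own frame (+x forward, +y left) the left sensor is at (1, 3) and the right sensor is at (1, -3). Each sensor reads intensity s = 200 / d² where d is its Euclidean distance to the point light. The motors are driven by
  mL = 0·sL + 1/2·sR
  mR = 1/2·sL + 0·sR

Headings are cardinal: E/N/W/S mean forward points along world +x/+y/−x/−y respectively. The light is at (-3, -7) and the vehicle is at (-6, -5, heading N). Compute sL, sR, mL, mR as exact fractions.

left sensor world pos  = (-9, -4); dL² = 45
right sensor world pos = (-3, -4); dR² = 9
sL = 200/45 = 40/9
sR = 200/9 = 200/9
mL = 0·sL + 1/2·sR = 100/9
mR = 1/2·sL + 0·sR = 20/9

40/9 200/9 100/9 20/9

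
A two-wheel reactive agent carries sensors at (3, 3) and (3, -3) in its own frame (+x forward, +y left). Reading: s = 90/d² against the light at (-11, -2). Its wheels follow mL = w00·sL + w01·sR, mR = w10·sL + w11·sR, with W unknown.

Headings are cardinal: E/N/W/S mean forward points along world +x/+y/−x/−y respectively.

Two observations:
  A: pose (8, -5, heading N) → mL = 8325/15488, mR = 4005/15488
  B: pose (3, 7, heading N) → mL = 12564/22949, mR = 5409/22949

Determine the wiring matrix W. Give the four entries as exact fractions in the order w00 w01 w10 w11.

obs A: pose=(8,-5,N) → sL=45/128, sR=45/242, mL=8325/15488, mR=4005/15488
obs B: pose=(3,7,N) → sL=18/53, sR=90/433, mL=12564/22949, mR=5409/22949
sensor matrix S = [[45/128, 45/242], [18/53, 90/433]]; det S = 1762965/177717056
solve [mL_A; mL_B] = S·[w00; w01] and [mR_A; mR_B] = S·[w10; w11]:
  w00 = 1, w01 = 1, w10 = 1, w11 = -1/2

1 1 1 -1/2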